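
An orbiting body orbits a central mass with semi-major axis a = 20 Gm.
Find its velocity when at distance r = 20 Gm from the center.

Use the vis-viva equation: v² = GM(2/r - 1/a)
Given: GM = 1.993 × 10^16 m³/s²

Convert to SI: a = 20 Gm = 2e+10 m; r = 20 Gm = 2e+10 m.
Vis-viva: v = √(GM · (2/r − 1/a)).
2/r − 1/a = 2/2e+10 − 1/2e+10 = 5e-11 m⁻¹.
v = √(1.993e+16 · 5e-11) m/s ≈ 998.2 m/s = 998.2 m/s.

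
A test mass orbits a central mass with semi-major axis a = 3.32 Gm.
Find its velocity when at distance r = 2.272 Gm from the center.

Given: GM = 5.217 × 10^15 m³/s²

Convert to SI: a = 3.32 Gm = 3.32e+09 m; r = 2.272 Gm = 2.272e+09 m.
Vis-viva: v = √(GM · (2/r − 1/a)).
2/r − 1/a = 2/2.272e+09 − 1/3.32e+09 = 5.79077e-10 m⁻¹.
v = √(5.217e+15 · 5.79077e-10) m/s ≈ 1738 m/s = 1.738 km/s.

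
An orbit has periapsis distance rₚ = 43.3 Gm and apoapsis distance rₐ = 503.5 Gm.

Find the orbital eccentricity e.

Convert to SI: rₚ = 43.3 Gm = 4.33e+10 m; rₐ = 503.5 Gm = 5.035e+11 m.
e = (rₐ − rₚ) / (rₐ + rₚ).
e = (5.035e+11 − 4.33e+10) / (5.035e+11 + 4.33e+10) = 4.602e+11 / 5.468e+11 ≈ 0.8416.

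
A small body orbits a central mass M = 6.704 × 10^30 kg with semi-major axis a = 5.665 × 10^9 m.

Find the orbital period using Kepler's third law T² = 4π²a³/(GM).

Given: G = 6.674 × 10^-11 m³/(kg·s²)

GM = G · M = 6.674e-11 · 6.704e+30 = 4.47425e+20 m³/s².
Kepler's third law: T = 2π √(a³ / GM).
Substituting a = 5.665e+09 m and GM = 4.47425e+20 m³/s²:
T = 2π √((5.665e+09)³ / 4.47425e+20) s
T ≈ 1.267e+05 s = 1.466 days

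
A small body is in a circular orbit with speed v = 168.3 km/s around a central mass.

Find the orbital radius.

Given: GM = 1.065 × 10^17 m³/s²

Convert to SI: v = 168.3 km/s = 168300 m/s.
For a circular orbit, v² = GM / r, so r = GM / v².
r = 1.065e+17 / (168300)² m ≈ 3.76e+06 m = 3.76 Mm.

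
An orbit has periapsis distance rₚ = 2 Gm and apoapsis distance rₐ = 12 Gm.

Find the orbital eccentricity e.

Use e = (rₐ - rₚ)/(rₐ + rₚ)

Convert to SI: rₚ = 2 Gm = 2e+09 m; rₐ = 12 Gm = 1.2e+10 m.
e = (rₐ − rₚ) / (rₐ + rₚ).
e = (1.2e+10 − 2e+09) / (1.2e+10 + 2e+09) = 1e+10 / 1.4e+10 ≈ 0.7143.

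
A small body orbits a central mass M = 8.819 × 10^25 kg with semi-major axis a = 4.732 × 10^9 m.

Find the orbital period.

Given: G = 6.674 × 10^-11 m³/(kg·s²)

GM = G · M = 6.674e-11 · 8.819e+25 = 5.8858e+15 m³/s².
Kepler's third law: T = 2π √(a³ / GM).
Substituting a = 4.732e+09 m and GM = 5.8858e+15 m³/s²:
T = 2π √((4.732e+09)³ / 5.8858e+15) s
T ≈ 2.666e+07 s = 308.6 days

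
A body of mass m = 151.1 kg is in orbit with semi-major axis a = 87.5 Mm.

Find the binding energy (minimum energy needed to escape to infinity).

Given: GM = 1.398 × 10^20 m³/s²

Convert to SI: a = 87.5 Mm = 8.75e+07 m.
Total orbital energy is E = −GMm/(2a); binding energy is E_bind = −E = GMm/(2a).
E_bind = 1.398e+20 · 151.1 / (2 · 8.75e+07) J ≈ 1.207e+14 J = 120.7 TJ.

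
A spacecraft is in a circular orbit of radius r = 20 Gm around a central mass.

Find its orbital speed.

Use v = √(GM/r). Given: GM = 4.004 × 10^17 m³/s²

Convert to SI: r = 20 Gm = 2e+10 m.
For a circular orbit, gravity supplies the centripetal force, so v = √(GM / r).
v = √(4.004e+17 / 2e+10) m/s ≈ 4474 m/s = 4.474 km/s.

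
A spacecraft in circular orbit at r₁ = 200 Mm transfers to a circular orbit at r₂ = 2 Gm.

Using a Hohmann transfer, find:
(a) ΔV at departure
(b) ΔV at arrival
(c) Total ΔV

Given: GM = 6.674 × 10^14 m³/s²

Convert to SI: r₁ = 200 Mm = 2e+08 m; r₂ = 2 Gm = 2e+09 m.
Transfer semi-major axis: a_t = (r₁ + r₂)/2 = (2e+08 + 2e+09)/2 = 1.1e+09 m.
Circular speeds: v₁ = √(GM/r₁) = 1826.75 m/s, v₂ = √(GM/r₂) = 577.668 m/s.
Transfer speeds (vis-viva v² = GM(2/r − 1/a_t)): v₁ᵗ = 2463.18 m/s, v₂ᵗ = 246.318 m/s.
(a) ΔV₁ = |v₁ᵗ − v₁| ≈ 636.4 m/s = 636.4 m/s.
(b) ΔV₂ = |v₂ − v₂ᵗ| ≈ 331.3 m/s = 331.3 m/s.
(c) ΔV_total = ΔV₁ + ΔV₂ ≈ 967.8 m/s = 967.8 m/s.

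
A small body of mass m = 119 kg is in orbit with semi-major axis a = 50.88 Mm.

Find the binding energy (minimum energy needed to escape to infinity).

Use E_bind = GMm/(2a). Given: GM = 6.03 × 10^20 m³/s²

Convert to SI: a = 50.88 Mm = 5.088e+07 m.
Total orbital energy is E = −GMm/(2a); binding energy is E_bind = −E = GMm/(2a).
E_bind = 6.03e+20 · 119 / (2 · 5.088e+07) J ≈ 7.052e+14 J = 705.2 TJ.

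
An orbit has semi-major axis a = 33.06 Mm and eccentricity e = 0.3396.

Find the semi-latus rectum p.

Convert to SI: a = 33.06 Mm = 3.306e+07 m.
p = a (1 − e²).
p = 3.306e+07 · (1 − (0.3396)²) = 3.306e+07 · 0.884672 ≈ 2.925e+07 m = 29.25 Mm.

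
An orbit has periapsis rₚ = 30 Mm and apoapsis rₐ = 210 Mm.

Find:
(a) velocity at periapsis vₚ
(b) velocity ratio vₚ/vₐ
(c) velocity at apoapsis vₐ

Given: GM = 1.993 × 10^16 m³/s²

Convert to SI: rₚ = 30 Mm = 3e+07 m; rₐ = 210 Mm = 2.1e+08 m.
(a) With a = (rₚ + rₐ)/2 = 1.2e+08 m, vₚ = √(GM (2/rₚ − 1/a)) = √(1.993e+16 · (2/3e+07 − 1/1.2e+08)) m/s ≈ 3.41e+04 m/s
(b) Conservation of angular momentum (rₚvₚ = rₐvₐ) gives vₚ/vₐ = rₐ/rₚ = 2.1e+08/3e+07 ≈ 7
(c) With a = (rₚ + rₐ)/2 = 1.2e+08 m, vₐ = √(GM (2/rₐ − 1/a)) = √(1.993e+16 · (2/2.1e+08 − 1/1.2e+08)) m/s ≈ 4871 m/s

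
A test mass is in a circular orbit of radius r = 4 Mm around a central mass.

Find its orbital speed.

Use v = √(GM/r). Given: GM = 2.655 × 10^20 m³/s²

Convert to SI: r = 4 Mm = 4e+06 m.
For a circular orbit, gravity supplies the centripetal force, so v = √(GM / r).
v = √(2.655e+20 / 4e+06) m/s ≈ 8.147e+06 m/s = 8147 km/s.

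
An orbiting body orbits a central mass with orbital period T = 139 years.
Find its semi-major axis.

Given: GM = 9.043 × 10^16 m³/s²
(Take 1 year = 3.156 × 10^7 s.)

Convert to SI: T = 139 years = 4.38684e+09 s.
Invert Kepler's third law: a = (GM · T² / (4π²))^(1/3).
Substituting T = 4.38684e+09 s and GM = 9.043e+16 m³/s²:
a = (9.043e+16 · (4.38684e+09)² / (4π²))^(1/3) m
a ≈ 3.533e+11 m = 353.3 Gm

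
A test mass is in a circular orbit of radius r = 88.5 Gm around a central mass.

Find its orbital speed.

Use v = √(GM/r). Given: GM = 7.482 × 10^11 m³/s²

Convert to SI: r = 88.5 Gm = 8.85e+10 m.
For a circular orbit, gravity supplies the centripetal force, so v = √(GM / r).
v = √(7.482e+11 / 8.85e+10) m/s ≈ 2.908 m/s = 2.908 m/s.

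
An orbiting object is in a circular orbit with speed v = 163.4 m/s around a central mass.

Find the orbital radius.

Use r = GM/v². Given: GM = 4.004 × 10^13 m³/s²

For a circular orbit, v² = GM / r, so r = GM / v².
r = 4.004e+13 / (163.4)² m ≈ 1.5e+09 m = 1.5 Gm.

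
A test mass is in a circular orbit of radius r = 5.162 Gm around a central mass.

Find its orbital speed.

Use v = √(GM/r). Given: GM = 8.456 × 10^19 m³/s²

Convert to SI: r = 5.162 Gm = 5.162e+09 m.
For a circular orbit, gravity supplies the centripetal force, so v = √(GM / r).
v = √(8.456e+19 / 5.162e+09) m/s ≈ 1.28e+05 m/s = 128 km/s.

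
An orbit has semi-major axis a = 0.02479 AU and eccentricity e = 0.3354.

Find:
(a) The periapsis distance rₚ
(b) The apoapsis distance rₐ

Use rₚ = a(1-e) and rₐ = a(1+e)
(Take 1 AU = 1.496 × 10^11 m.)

Convert to SI: a = 0.02479 AU = 3.70858e+09 m.
(a) rₚ = a(1 − e) = 3.70858e+09 · (1 − 0.3354) = 3.70858e+09 · 0.6646 ≈ 2.465e+09 m = 0.01648 AU.
(b) rₐ = a(1 + e) = 3.70858e+09 · (1 + 0.3354) = 3.70858e+09 · 1.3354 ≈ 4.952e+09 m = 0.0331 AU.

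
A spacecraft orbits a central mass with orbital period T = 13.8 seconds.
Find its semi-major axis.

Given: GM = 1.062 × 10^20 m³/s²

Invert Kepler's third law: a = (GM · T² / (4π²))^(1/3).
Substituting T = 13.8 s and GM = 1.062e+20 m³/s²:
a = (1.062e+20 · (13.8)² / (4π²))^(1/3) m
a ≈ 8.002e+06 m = 8.002 Mm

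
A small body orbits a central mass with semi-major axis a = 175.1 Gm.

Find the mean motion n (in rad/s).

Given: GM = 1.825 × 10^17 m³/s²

Convert to SI: a = 175.1 Gm = 1.751e+11 m.
n = √(GM / a³).
n = √(1.825e+17 / (1.751e+11)³) rad/s ≈ 5.83e-09 rad/s.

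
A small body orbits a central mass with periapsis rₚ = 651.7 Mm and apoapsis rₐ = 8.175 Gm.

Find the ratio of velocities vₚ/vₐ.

Convert to SI: rₚ = 651.7 Mm = 6.517e+08 m; rₐ = 8.175 Gm = 8.175e+09 m.
Conservation of angular momentum gives rₚvₚ = rₐvₐ, so vₚ/vₐ = rₐ/rₚ.
vₚ/vₐ = 8.175e+09 / 6.517e+08 ≈ 12.54.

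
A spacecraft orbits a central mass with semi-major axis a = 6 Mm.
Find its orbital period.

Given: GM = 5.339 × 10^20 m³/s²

Convert to SI: a = 6 Mm = 6e+06 m.
Kepler's third law: T = 2π √(a³ / GM).
Substituting a = 6e+06 m and GM = 5.339e+20 m³/s²:
T = 2π √((6e+06)³ / 5.339e+20) s
T ≈ 3.996 s = 3.996 seconds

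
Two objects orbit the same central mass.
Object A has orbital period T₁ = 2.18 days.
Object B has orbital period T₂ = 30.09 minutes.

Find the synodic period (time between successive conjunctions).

Convert to SI: T₁ = 2.18 days = 188352 s; T₂ = 30.09 minutes = 1805.4 s.
T_syn = |T₁ · T₂ / (T₁ − T₂)|.
T_syn = |188352 · 1805.4 / (188352 − 1805.4)| s ≈ 1823 s = 30.38 minutes.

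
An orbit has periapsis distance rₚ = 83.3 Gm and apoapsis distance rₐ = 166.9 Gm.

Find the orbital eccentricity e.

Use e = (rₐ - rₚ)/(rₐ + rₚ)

Convert to SI: rₚ = 83.3 Gm = 8.33e+10 m; rₐ = 166.9 Gm = 1.669e+11 m.
e = (rₐ − rₚ) / (rₐ + rₚ).
e = (1.669e+11 − 8.33e+10) / (1.669e+11 + 8.33e+10) = 8.36e+10 / 2.502e+11 ≈ 0.3341.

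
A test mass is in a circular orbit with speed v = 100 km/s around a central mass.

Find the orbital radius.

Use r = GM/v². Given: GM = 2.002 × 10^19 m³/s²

Convert to SI: v = 100 km/s = 100000 m/s.
For a circular orbit, v² = GM / r, so r = GM / v².
r = 2.002e+19 / (100000)² m ≈ 2.002e+09 m = 2.002 Gm.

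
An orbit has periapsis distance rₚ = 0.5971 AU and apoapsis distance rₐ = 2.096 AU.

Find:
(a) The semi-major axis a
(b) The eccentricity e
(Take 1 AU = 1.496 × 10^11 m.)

Convert to SI: rₚ = 0.5971 AU = 8.93262e+10 m; rₐ = 2.096 AU = 3.13562e+11 m.
(a) a = (rₚ + rₐ) / 2 = (8.93262e+10 + 3.13562e+11) / 2 ≈ 2.014e+11 m = 1.347 AU.
(b) e = (rₐ − rₚ) / (rₐ + rₚ) = (3.13562e+11 − 8.93262e+10) / (3.13562e+11 + 8.93262e+10) ≈ 0.5566.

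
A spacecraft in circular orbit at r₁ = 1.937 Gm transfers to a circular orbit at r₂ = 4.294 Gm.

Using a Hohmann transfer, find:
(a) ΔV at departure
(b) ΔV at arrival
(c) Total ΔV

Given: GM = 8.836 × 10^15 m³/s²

Convert to SI: r₁ = 1.937 Gm = 1.937e+09 m; r₂ = 4.294 Gm = 4.294e+09 m.
Transfer semi-major axis: a_t = (r₁ + r₂)/2 = (1.937e+09 + 4.294e+09)/2 = 3.1155e+09 m.
Circular speeds: v₁ = √(GM/r₁) = 2135.81 m/s, v₂ = √(GM/r₂) = 1434.49 m/s.
Transfer speeds (vis-viva v² = GM(2/r − 1/a_t)): v₁ᵗ = 2507.44 m/s, v₂ᵗ = 1131.09 m/s.
(a) ΔV₁ = |v₁ᵗ − v₁| ≈ 371.6 m/s = 371.6 m/s.
(b) ΔV₂ = |v₂ − v₂ᵗ| ≈ 303.4 m/s = 303.4 m/s.
(c) ΔV_total = ΔV₁ + ΔV₂ ≈ 675 m/s = 675 m/s.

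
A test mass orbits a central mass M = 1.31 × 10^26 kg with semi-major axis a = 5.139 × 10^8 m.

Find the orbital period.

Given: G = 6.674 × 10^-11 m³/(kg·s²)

GM = G · M = 6.674e-11 · 1.31e+26 = 8.74294e+15 m³/s².
Kepler's third law: T = 2π √(a³ / GM).
Substituting a = 5.139e+08 m and GM = 8.74294e+15 m³/s²:
T = 2π √((5.139e+08)³ / 8.74294e+15) s
T ≈ 7.828e+05 s = 9.061 days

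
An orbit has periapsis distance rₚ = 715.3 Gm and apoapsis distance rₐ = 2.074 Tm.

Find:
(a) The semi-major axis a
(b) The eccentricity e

Convert to SI: rₚ = 715.3 Gm = 7.153e+11 m; rₐ = 2.074 Tm = 2.074e+12 m.
(a) a = (rₚ + rₐ) / 2 = (7.153e+11 + 2.074e+12) / 2 ≈ 1.395e+12 m = 1.395 Tm.
(b) e = (rₐ − rₚ) / (rₐ + rₚ) = (2.074e+12 − 7.153e+11) / (2.074e+12 + 7.153e+11) ≈ 0.4871.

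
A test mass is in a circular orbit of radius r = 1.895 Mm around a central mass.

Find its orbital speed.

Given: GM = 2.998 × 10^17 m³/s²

Convert to SI: r = 1.895 Mm = 1.895e+06 m.
For a circular orbit, gravity supplies the centripetal force, so v = √(GM / r).
v = √(2.998e+17 / 1.895e+06) m/s ≈ 3.978e+05 m/s = 397.8 km/s.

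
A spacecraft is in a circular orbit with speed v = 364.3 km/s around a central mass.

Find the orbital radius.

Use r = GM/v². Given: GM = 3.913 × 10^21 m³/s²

Convert to SI: v = 364.3 km/s = 364300 m/s.
For a circular orbit, v² = GM / r, so r = GM / v².
r = 3.913e+21 / (364300)² m ≈ 2.948e+10 m = 29.48 Gm.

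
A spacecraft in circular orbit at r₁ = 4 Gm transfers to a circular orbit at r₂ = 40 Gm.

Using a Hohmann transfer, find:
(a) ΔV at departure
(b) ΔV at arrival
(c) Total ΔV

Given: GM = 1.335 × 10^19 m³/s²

Convert to SI: r₁ = 4 Gm = 4e+09 m; r₂ = 40 Gm = 4e+10 m.
Transfer semi-major axis: a_t = (r₁ + r₂)/2 = (4e+09 + 4e+10)/2 = 2.2e+10 m.
Circular speeds: v₁ = √(GM/r₁) = 57771.1 m/s, v₂ = √(GM/r₂) = 18268.8 m/s.
Transfer speeds (vis-viva v² = GM(2/r − 1/a_t)): v₁ᵗ = 77898.5 m/s, v₂ᵗ = 7789.85 m/s.
(a) ΔV₁ = |v₁ᵗ − v₁| ≈ 2.013e+04 m/s = 20.13 km/s.
(b) ΔV₂ = |v₂ − v₂ᵗ| ≈ 1.048e+04 m/s = 10.48 km/s.
(c) ΔV_total = ΔV₁ + ΔV₂ ≈ 3.061e+04 m/s = 30.61 km/s.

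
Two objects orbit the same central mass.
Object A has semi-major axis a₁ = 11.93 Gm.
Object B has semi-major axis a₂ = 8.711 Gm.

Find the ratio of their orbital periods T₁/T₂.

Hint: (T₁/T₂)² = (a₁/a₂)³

Convert to SI: a₁ = 11.93 Gm = 1.193e+10 m; a₂ = 8.711 Gm = 8.711e+09 m.
From Kepler's third law, (T₁/T₂)² = (a₁/a₂)³, so T₁/T₂ = (a₁/a₂)^(3/2).
a₁/a₂ = 1.193e+10 / 8.711e+09 = 1.36953.
T₁/T₂ = (1.36953)^(3/2) ≈ 1.603.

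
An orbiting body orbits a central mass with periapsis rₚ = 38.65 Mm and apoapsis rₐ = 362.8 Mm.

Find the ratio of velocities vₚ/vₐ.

Convert to SI: rₚ = 38.65 Mm = 3.865e+07 m; rₐ = 362.8 Mm = 3.628e+08 m.
Conservation of angular momentum gives rₚvₚ = rₐvₐ, so vₚ/vₐ = rₐ/rₚ.
vₚ/vₐ = 3.628e+08 / 3.865e+07 ≈ 9.387.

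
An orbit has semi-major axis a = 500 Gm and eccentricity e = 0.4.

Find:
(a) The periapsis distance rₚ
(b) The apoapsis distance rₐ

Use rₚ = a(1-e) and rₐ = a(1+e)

Convert to SI: a = 500 Gm = 5e+11 m.
(a) rₚ = a(1 − e) = 5e+11 · (1 − 0.4) = 5e+11 · 0.6 ≈ 3e+11 m = 300 Gm.
(b) rₐ = a(1 + e) = 5e+11 · (1 + 0.4) = 5e+11 · 1.4 ≈ 7e+11 m = 700 Gm.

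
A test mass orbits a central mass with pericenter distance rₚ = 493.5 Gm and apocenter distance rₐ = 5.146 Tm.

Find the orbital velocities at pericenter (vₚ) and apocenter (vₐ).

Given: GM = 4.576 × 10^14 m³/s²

Convert to SI: rₚ = 493.5 Gm = 4.935e+11 m; rₐ = 5.146 Tm = 5.146e+12 m.
Use the vis-viva equation v² = GM(2/r − 1/a) with a = (rₚ + rₐ)/2 = (4.935e+11 + 5.146e+12)/2 = 2.81975e+12 m.
vₚ = √(GM · (2/rₚ − 1/a)) = √(4.576e+14 · (2/4.935e+11 − 1/2.81975e+12)) m/s ≈ 41.14 m/s = 41.14 m/s.
vₐ = √(GM · (2/rₐ − 1/a)) = √(4.576e+14 · (2/5.146e+12 − 1/2.81975e+12)) m/s ≈ 3.945 m/s = 3.945 m/s.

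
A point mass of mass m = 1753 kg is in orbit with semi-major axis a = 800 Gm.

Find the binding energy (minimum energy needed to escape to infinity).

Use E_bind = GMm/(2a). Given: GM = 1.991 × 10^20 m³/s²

Convert to SI: a = 800 Gm = 8e+11 m.
Total orbital energy is E = −GMm/(2a); binding energy is E_bind = −E = GMm/(2a).
E_bind = 1.991e+20 · 1753 / (2 · 8e+11) J ≈ 2.181e+11 J = 218.1 GJ.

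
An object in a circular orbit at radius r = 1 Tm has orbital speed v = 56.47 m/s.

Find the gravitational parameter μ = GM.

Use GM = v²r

Convert to SI: r = 1 Tm = 1e+12 m.
For a circular orbit v² = GM/r, so GM = v² · r.
GM = (56.47)² · 1e+12 m³/s² ≈ 3.189e+15 m³/s² = 3.189 × 10^15 m³/s².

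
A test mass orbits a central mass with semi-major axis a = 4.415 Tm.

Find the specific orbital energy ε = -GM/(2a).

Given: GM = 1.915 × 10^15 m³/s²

Convert to SI: a = 4.415 Tm = 4.415e+12 m.
ε = −GM / (2a).
ε = −1.915e+15 / (2 · 4.415e+12) J/kg ≈ -216.9 J/kg = -216.9 J/kg.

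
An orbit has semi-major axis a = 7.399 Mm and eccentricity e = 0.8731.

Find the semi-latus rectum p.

Convert to SI: a = 7.399 Mm = 7.399e+06 m.
p = a (1 − e²).
p = 7.399e+06 · (1 − (0.8731)²) = 7.399e+06 · 0.237696 ≈ 1.759e+06 m = 1.759 Mm.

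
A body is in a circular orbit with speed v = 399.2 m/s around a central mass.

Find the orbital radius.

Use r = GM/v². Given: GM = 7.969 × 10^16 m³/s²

For a circular orbit, v² = GM / r, so r = GM / v².
r = 7.969e+16 / (399.2)² m ≈ 5.001e+11 m = 500.1 Gm.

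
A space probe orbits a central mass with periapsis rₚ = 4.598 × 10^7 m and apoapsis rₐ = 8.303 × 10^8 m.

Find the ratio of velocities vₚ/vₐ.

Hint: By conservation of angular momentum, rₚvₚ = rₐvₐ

Conservation of angular momentum gives rₚvₚ = rₐvₐ, so vₚ/vₐ = rₐ/rₚ.
vₚ/vₐ = 8.303e+08 / 4.598e+07 ≈ 18.06.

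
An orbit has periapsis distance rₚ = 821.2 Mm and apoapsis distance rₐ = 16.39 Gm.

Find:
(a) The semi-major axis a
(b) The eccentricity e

Convert to SI: rₚ = 821.2 Mm = 8.212e+08 m; rₐ = 16.39 Gm = 1.639e+10 m.
(a) a = (rₚ + rₐ) / 2 = (8.212e+08 + 1.639e+10) / 2 ≈ 8.606e+09 m = 8.606 Gm.
(b) e = (rₐ − rₚ) / (rₐ + rₚ) = (1.639e+10 − 8.212e+08) / (1.639e+10 + 8.212e+08) ≈ 0.9046.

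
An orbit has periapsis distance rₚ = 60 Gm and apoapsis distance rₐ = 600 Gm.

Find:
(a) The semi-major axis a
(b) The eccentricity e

Convert to SI: rₚ = 60 Gm = 6e+10 m; rₐ = 600 Gm = 6e+11 m.
(a) a = (rₚ + rₐ) / 2 = (6e+10 + 6e+11) / 2 ≈ 3.3e+11 m = 330 Gm.
(b) e = (rₐ − rₚ) / (rₐ + rₚ) = (6e+11 − 6e+10) / (6e+11 + 6e+10) ≈ 0.8182.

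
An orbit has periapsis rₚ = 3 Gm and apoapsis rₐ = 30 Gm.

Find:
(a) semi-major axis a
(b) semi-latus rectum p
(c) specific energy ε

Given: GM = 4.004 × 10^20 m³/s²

Convert to SI: rₚ = 3 Gm = 3e+09 m; rₐ = 30 Gm = 3e+10 m.
(a) a = (rₚ + rₐ)/2 = (3e+09 + 3e+10)/2 ≈ 1.65e+10 m
(b) From a = (rₚ + rₐ)/2 = 1.65e+10 m and e = (rₐ − rₚ)/(rₐ + rₚ) = 0.818182, p = a(1 − e²) = 1.65e+10 · (1 − (0.818182)²) ≈ 5.455e+09 m
(c) With a = (rₚ + rₐ)/2 = 1.65e+10 m, ε = −GM/(2a) = −4.004e+20/(2 · 1.65e+10) J/kg ≈ -1.213e+10 J/kg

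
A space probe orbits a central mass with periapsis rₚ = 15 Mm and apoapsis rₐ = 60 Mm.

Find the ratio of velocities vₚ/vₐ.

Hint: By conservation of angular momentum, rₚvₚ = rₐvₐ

Convert to SI: rₚ = 15 Mm = 1.5e+07 m; rₐ = 60 Mm = 6e+07 m.
Conservation of angular momentum gives rₚvₚ = rₐvₐ, so vₚ/vₐ = rₐ/rₚ.
vₚ/vₐ = 6e+07 / 1.5e+07 ≈ 4.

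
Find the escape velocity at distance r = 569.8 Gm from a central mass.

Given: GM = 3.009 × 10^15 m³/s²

Convert to SI: r = 569.8 Gm = 5.698e+11 m.
Escape velocity comes from setting total energy to zero: ½v² − GM/r = 0 ⇒ v_esc = √(2GM / r).
v_esc = √(2 · 3.009e+15 / 5.698e+11) m/s ≈ 102.8 m/s = 102.8 m/s.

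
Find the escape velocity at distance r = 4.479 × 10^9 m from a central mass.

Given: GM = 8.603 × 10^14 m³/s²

Escape velocity comes from setting total energy to zero: ½v² − GM/r = 0 ⇒ v_esc = √(2GM / r).
v_esc = √(2 · 8.603e+14 / 4.479e+09) m/s ≈ 619.8 m/s = 619.8 m/s.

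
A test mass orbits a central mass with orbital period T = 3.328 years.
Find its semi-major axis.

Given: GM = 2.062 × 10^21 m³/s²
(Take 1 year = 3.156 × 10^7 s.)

Convert to SI: T = 3.328 years = 1.05032e+08 s.
Invert Kepler's third law: a = (GM · T² / (4π²))^(1/3).
Substituting T = 1.05032e+08 s and GM = 2.062e+21 m³/s²:
a = (2.062e+21 · (1.05032e+08)² / (4π²))^(1/3) m
a ≈ 8.321e+11 m = 8.321 × 10^11 m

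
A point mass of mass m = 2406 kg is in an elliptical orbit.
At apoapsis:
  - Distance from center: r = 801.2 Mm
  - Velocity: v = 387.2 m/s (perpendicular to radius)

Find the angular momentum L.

Convert to SI: r = 801.2 Mm = 8.012e+08 m.
Since v is perpendicular to r, L = m · v · r.
L = 2406 · 387.2 · 8.012e+08 kg·m²/s ≈ 7.464e+14 kg·m²/s.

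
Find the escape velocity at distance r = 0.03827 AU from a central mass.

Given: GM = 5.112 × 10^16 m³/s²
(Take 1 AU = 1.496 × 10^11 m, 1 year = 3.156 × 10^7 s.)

Convert to SI: r = 0.03827 AU = 5.72519e+09 m.
Escape velocity comes from setting total energy to zero: ½v² − GM/r = 0 ⇒ v_esc = √(2GM / r).
v_esc = √(2 · 5.112e+16 / 5.72519e+09) m/s ≈ 4226 m/s = 0.8915 AU/year.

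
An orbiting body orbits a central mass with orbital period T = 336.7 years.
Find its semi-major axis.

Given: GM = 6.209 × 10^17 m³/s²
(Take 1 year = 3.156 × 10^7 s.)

Convert to SI: T = 336.7 years = 1.06263e+10 s.
Invert Kepler's third law: a = (GM · T² / (4π²))^(1/3).
Substituting T = 1.06263e+10 s and GM = 6.209e+17 m³/s²:
a = (6.209e+17 · (1.06263e+10)² / (4π²))^(1/3) m
a ≈ 1.211e+12 m = 1.211 Tm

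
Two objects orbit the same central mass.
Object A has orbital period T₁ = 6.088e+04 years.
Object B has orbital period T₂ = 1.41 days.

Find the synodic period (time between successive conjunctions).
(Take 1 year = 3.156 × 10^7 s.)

Convert to SI: T₁ = 6.088e+04 years = 1.92137e+12 s; T₂ = 1.41 days = 121824 s.
T_syn = |T₁ · T₂ / (T₁ − T₂)|.
T_syn = |1.92137e+12 · 121824 / (1.92137e+12 − 121824)| s ≈ 1.218e+05 s = 1.41 days.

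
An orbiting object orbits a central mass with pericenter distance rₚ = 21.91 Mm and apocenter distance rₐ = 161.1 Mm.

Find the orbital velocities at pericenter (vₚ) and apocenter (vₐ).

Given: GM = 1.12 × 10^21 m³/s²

Convert to SI: rₚ = 21.91 Mm = 2.191e+07 m; rₐ = 161.1 Mm = 1.611e+08 m.
Use the vis-viva equation v² = GM(2/r − 1/a) with a = (rₚ + rₐ)/2 = (2.191e+07 + 1.611e+08)/2 = 9.1505e+07 m.
vₚ = √(GM · (2/rₚ − 1/a)) = √(1.12e+21 · (2/2.191e+07 − 1/9.1505e+07)) m/s ≈ 9.487e+06 m/s = 9487 km/s.
vₐ = √(GM · (2/rₐ − 1/a)) = √(1.12e+21 · (2/1.611e+08 − 1/9.1505e+07)) m/s ≈ 1.29e+06 m/s = 1290 km/s.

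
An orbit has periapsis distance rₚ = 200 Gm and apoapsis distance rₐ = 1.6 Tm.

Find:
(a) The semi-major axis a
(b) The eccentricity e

Convert to SI: rₚ = 200 Gm = 2e+11 m; rₐ = 1.6 Tm = 1.6e+12 m.
(a) a = (rₚ + rₐ) / 2 = (2e+11 + 1.6e+12) / 2 ≈ 9e+11 m = 900 Gm.
(b) e = (rₐ − rₚ) / (rₐ + rₚ) = (1.6e+12 − 2e+11) / (1.6e+12 + 2e+11) ≈ 0.7778.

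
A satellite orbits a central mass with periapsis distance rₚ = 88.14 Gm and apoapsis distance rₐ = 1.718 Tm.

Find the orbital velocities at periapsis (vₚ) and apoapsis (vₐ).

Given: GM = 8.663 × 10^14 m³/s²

Convert to SI: rₚ = 88.14 Gm = 8.814e+10 m; rₐ = 1.718 Tm = 1.718e+12 m.
Use the vis-viva equation v² = GM(2/r − 1/a) with a = (rₚ + rₐ)/2 = (8.814e+10 + 1.718e+12)/2 = 9.0307e+11 m.
vₚ = √(GM · (2/rₚ − 1/a)) = √(8.663e+14 · (2/8.814e+10 − 1/9.0307e+11)) m/s ≈ 136.7 m/s = 136.7 m/s.
vₐ = √(GM · (2/rₐ − 1/a)) = √(8.663e+14 · (2/1.718e+12 − 1/9.0307e+11)) m/s ≈ 7.015 m/s = 7.015 m/s.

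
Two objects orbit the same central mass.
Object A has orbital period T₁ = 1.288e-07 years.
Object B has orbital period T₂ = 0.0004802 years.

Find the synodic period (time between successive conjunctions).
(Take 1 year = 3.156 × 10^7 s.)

Convert to SI: T₁ = 1.288e-07 years = 4.06493 s; T₂ = 0.0004802 years = 15155.1 s.
T_syn = |T₁ · T₂ / (T₁ − T₂)|.
T_syn = |4.06493 · 15155.1 / (4.06493 − 15155.1)| s ≈ 4.066 s = 1.288e-07 years.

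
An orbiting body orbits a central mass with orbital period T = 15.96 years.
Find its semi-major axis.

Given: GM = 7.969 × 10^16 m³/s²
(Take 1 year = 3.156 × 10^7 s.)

Convert to SI: T = 15.96 years = 5.03698e+08 s.
Invert Kepler's third law: a = (GM · T² / (4π²))^(1/3).
Substituting T = 5.03698e+08 s and GM = 7.969e+16 m³/s²:
a = (7.969e+16 · (5.03698e+08)² / (4π²))^(1/3) m
a ≈ 8.001e+10 m = 80.01 Gm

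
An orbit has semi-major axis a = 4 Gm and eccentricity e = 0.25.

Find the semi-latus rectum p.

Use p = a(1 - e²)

Convert to SI: a = 4 Gm = 4e+09 m.
p = a (1 − e²).
p = 4e+09 · (1 − (0.25)²) = 4e+09 · 0.9375 ≈ 3.75e+09 m = 3.75 Gm.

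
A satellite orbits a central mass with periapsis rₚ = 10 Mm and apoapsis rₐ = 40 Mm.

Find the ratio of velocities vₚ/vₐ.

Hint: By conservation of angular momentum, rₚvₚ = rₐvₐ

Convert to SI: rₚ = 10 Mm = 1e+07 m; rₐ = 40 Mm = 4e+07 m.
Conservation of angular momentum gives rₚvₚ = rₐvₐ, so vₚ/vₐ = rₐ/rₚ.
vₚ/vₐ = 4e+07 / 1e+07 ≈ 4.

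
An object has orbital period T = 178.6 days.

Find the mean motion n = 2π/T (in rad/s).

Convert to SI: T = 178.6 days = 1.5431e+07 s.
n = 2π / T.
n = 2π / 1.5431e+07 s ≈ 4.072e-07 rad/s.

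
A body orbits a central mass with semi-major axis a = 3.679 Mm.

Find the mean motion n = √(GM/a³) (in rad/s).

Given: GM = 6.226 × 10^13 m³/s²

Convert to SI: a = 3.679 Mm = 3.679e+06 m.
n = √(GM / a³).
n = √(6.226e+13 / (3.679e+06)³) rad/s ≈ 0.001118 rad/s.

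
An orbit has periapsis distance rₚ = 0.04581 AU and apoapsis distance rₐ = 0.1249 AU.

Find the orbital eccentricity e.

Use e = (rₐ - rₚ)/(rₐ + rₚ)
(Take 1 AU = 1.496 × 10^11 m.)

Convert to SI: rₚ = 0.04581 AU = 6.85318e+09 m; rₐ = 0.1249 AU = 1.8685e+10 m.
e = (rₐ − rₚ) / (rₐ + rₚ).
e = (1.8685e+10 − 6.85318e+09) / (1.8685e+10 + 6.85318e+09) = 1.18319e+10 / 2.55382e+10 ≈ 0.4633.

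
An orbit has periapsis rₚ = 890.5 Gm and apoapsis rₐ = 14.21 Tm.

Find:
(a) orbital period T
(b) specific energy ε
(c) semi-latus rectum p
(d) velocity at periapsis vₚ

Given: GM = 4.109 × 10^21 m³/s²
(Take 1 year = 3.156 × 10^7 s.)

Convert to SI: rₚ = 890.5 Gm = 8.905e+11 m; rₐ = 14.21 Tm = 1.421e+13 m.
(a) With a = (rₚ + rₐ)/2 = 7.55025e+12 m, T = 2π √(a³/GM) = 2π √((7.55025e+12)³/4.109e+21) s ≈ 2.034e+09 s
(b) With a = (rₚ + rₐ)/2 = 7.55025e+12 m, ε = −GM/(2a) = −4.109e+21/(2 · 7.55025e+12) J/kg ≈ -2.721e+08 J/kg
(c) From a = (rₚ + rₐ)/2 = 7.55025e+12 m and e = (rₐ − rₚ)/(rₐ + rₚ) = 0.882057, p = a(1 − e²) = 7.55025e+12 · (1 − (0.882057)²) ≈ 1.676e+12 m
(d) With a = (rₚ + rₐ)/2 = 7.55025e+12 m, vₚ = √(GM (2/rₚ − 1/a)) = √(4.109e+21 · (2/8.905e+11 − 1/7.55025e+12)) m/s ≈ 9.319e+04 m/s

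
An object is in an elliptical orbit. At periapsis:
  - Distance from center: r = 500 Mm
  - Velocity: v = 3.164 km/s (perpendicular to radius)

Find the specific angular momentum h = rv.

Convert to SI: r = 500 Mm = 5e+08 m; v = 3.164 km/s = 3164 m/s.
With v perpendicular to r, h = r · v.
h = 5e+08 · 3164 m²/s ≈ 1.582e+12 m²/s.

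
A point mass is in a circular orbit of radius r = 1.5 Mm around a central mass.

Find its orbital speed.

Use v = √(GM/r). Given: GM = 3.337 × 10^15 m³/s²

Convert to SI: r = 1.5 Mm = 1.5e+06 m.
For a circular orbit, gravity supplies the centripetal force, so v = √(GM / r).
v = √(3.337e+15 / 1.5e+06) m/s ≈ 4.717e+04 m/s = 47.17 km/s.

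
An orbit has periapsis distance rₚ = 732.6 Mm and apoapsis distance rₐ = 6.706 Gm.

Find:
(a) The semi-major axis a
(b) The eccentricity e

Convert to SI: rₚ = 732.6 Mm = 7.326e+08 m; rₐ = 6.706 Gm = 6.706e+09 m.
(a) a = (rₚ + rₐ) / 2 = (7.326e+08 + 6.706e+09) / 2 ≈ 3.719e+09 m = 3.719 Gm.
(b) e = (rₐ − rₚ) / (rₐ + rₚ) = (6.706e+09 − 7.326e+08) / (6.706e+09 + 7.326e+08) ≈ 0.803.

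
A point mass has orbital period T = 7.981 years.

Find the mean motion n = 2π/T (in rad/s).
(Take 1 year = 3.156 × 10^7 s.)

Convert to SI: T = 7.981 years = 2.5188e+08 s.
n = 2π / T.
n = 2π / 2.5188e+08 s ≈ 2.495e-08 rad/s.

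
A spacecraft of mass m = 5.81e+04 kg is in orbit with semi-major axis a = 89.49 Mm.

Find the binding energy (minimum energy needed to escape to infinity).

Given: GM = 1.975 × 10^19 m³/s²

Convert to SI: a = 89.49 Mm = 8.949e+07 m.
Total orbital energy is E = −GMm/(2a); binding energy is E_bind = −E = GMm/(2a).
E_bind = 1.975e+19 · 5.81e+04 / (2 · 8.949e+07) J ≈ 6.411e+15 J = 6.411 PJ.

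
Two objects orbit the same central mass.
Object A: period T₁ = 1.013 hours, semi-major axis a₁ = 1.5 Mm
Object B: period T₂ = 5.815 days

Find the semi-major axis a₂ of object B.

Convert to SI: T₁ = 1.013 hours = 3646.8 s; a₁ = 1.5 Mm = 1.5e+06 m; T₂ = 5.815 days = 502416 s.
Kepler's third law: (T₁/T₂)² = (a₁/a₂)³ ⇒ a₂ = a₁ · (T₂/T₁)^(2/3).
T₂/T₁ = 502416 / 3646.8 = 137.769.
a₂ = 1.5e+06 · (137.769)^(2/3) m ≈ 4.001e+07 m = 40.01 Mm.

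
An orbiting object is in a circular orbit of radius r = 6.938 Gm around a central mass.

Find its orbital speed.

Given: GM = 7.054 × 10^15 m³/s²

Convert to SI: r = 6.938 Gm = 6.938e+09 m.
For a circular orbit, gravity supplies the centripetal force, so v = √(GM / r).
v = √(7.054e+15 / 6.938e+09) m/s ≈ 1008 m/s = 1.008 km/s.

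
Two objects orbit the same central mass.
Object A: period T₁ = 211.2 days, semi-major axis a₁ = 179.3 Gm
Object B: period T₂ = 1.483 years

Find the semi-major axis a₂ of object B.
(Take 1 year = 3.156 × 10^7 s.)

Convert to SI: T₁ = 211.2 days = 1.82477e+07 s; a₁ = 179.3 Gm = 1.793e+11 m; T₂ = 1.483 years = 4.68035e+07 s.
Kepler's third law: (T₁/T₂)² = (a₁/a₂)³ ⇒ a₂ = a₁ · (T₂/T₁)^(2/3).
T₂/T₁ = 4.68035e+07 / 1.82477e+07 = 2.5649.
a₂ = 1.793e+11 · (2.5649)^(2/3) m ≈ 3.36e+11 m = 336 Gm.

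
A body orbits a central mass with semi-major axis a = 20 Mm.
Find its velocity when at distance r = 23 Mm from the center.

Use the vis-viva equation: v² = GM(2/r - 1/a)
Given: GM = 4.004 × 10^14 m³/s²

Convert to SI: a = 20 Mm = 2e+07 m; r = 23 Mm = 2.3e+07 m.
Vis-viva: v = √(GM · (2/r − 1/a)).
2/r − 1/a = 2/2.3e+07 − 1/2e+07 = 3.69565e-08 m⁻¹.
v = √(4.004e+14 · 3.69565e-08) m/s ≈ 3847 m/s = 3.847 km/s.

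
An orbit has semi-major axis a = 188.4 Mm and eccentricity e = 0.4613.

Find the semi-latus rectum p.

Convert to SI: a = 188.4 Mm = 1.884e+08 m.
p = a (1 − e²).
p = 1.884e+08 · (1 − (0.4613)²) = 1.884e+08 · 0.787202 ≈ 1.483e+08 m = 148.3 Mm.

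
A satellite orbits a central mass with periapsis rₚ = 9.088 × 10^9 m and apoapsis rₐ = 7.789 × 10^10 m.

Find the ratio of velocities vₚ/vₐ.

Conservation of angular momentum gives rₚvₚ = rₐvₐ, so vₚ/vₐ = rₐ/rₚ.
vₚ/vₐ = 7.789e+10 / 9.088e+09 ≈ 8.571.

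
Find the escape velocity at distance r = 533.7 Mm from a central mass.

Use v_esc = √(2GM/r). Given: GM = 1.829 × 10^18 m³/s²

Convert to SI: r = 533.7 Mm = 5.337e+08 m.
Escape velocity comes from setting total energy to zero: ½v² − GM/r = 0 ⇒ v_esc = √(2GM / r).
v_esc = √(2 · 1.829e+18 / 5.337e+08) m/s ≈ 8.279e+04 m/s = 82.79 km/s.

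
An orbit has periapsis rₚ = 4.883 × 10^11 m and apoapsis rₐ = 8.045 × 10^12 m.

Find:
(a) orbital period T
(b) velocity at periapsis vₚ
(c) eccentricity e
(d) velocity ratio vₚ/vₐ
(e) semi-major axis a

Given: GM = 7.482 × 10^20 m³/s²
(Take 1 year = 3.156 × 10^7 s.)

(a) With a = (rₚ + rₐ)/2 = 4.26665e+12 m, T = 2π √(a³/GM) = 2π √((4.26665e+12)³/7.482e+20) s ≈ 2.024e+09 s
(b) With a = (rₚ + rₐ)/2 = 4.26665e+12 m, vₚ = √(GM (2/rₚ − 1/a)) = √(7.482e+20 · (2/4.883e+11 − 1/4.26665e+12)) m/s ≈ 5.375e+04 m/s
(c) e = (rₐ − rₚ)/(rₐ + rₚ) = (8.045e+12 − 4.883e+11)/(8.045e+12 + 4.883e+11) ≈ 0.8856
(d) Conservation of angular momentum (rₚvₚ = rₐvₐ) gives vₚ/vₐ = rₐ/rₚ = 8.045e+12/4.883e+11 ≈ 16.48
(e) a = (rₚ + rₐ)/2 = (4.883e+11 + 8.045e+12)/2 ≈ 4.267e+12 m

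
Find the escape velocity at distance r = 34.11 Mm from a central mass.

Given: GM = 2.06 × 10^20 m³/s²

Convert to SI: r = 34.11 Mm = 3.411e+07 m.
Escape velocity comes from setting total energy to zero: ½v² − GM/r = 0 ⇒ v_esc = √(2GM / r).
v_esc = √(2 · 2.06e+20 / 3.411e+07) m/s ≈ 3.475e+06 m/s = 3475 km/s.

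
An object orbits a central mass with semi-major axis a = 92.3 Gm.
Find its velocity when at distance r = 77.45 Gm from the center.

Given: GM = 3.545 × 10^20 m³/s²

Convert to SI: a = 92.3 Gm = 9.23e+10 m; r = 77.45 Gm = 7.745e+10 m.
Vis-viva: v = √(GM · (2/r − 1/a)).
2/r − 1/a = 2/7.745e+10 − 1/9.23e+10 = 1.49889e-11 m⁻¹.
v = √(3.545e+20 · 1.49889e-11) m/s ≈ 7.289e+04 m/s = 72.89 km/s.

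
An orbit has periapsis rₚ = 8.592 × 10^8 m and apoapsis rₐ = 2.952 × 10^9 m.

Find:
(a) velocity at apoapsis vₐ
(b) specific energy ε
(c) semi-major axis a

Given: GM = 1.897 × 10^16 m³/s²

(a) With a = (rₚ + rₐ)/2 = 1.9056e+09 m, vₐ = √(GM (2/rₐ − 1/a)) = √(1.897e+16 · (2/2.952e+09 − 1/1.9056e+09)) m/s ≈ 1702 m/s
(b) With a = (rₚ + rₐ)/2 = 1.9056e+09 m, ε = −GM/(2a) = −1.897e+16/(2 · 1.9056e+09) J/kg ≈ -4.977e+06 J/kg
(c) a = (rₚ + rₐ)/2 = (8.592e+08 + 2.952e+09)/2 ≈ 1.906e+09 m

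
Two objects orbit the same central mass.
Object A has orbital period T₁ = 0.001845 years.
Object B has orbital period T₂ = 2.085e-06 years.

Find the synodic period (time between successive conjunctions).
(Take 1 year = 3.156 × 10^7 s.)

Convert to SI: T₁ = 0.001845 years = 58228.2 s; T₂ = 2.085e-06 years = 65.8026 s.
T_syn = |T₁ · T₂ / (T₁ − T₂)|.
T_syn = |58228.2 · 65.8026 / (58228.2 − 65.8026)| s ≈ 65.88 s = 2.087e-06 years.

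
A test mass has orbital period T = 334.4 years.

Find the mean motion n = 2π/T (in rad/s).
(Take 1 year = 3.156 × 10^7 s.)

Convert to SI: T = 334.4 years = 1.05537e+10 s.
n = 2π / T.
n = 2π / 1.05537e+10 s ≈ 5.954e-10 rad/s.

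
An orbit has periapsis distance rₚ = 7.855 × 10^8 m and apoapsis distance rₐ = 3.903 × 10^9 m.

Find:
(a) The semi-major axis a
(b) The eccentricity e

(a) a = (rₚ + rₐ) / 2 = (7.855e+08 + 3.903e+09) / 2 ≈ 2.344e+09 m = 2.344 × 10^9 m.
(b) e = (rₐ − rₚ) / (rₐ + rₚ) = (3.903e+09 − 7.855e+08) / (3.903e+09 + 7.855e+08) ≈ 0.6649.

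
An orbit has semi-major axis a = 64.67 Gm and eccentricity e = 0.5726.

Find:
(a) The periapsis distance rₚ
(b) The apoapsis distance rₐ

Convert to SI: a = 64.67 Gm = 6.467e+10 m.
(a) rₚ = a(1 − e) = 6.467e+10 · (1 − 0.5726) = 6.467e+10 · 0.4274 ≈ 2.764e+10 m = 27.64 Gm.
(b) rₐ = a(1 + e) = 6.467e+10 · (1 + 0.5726) = 6.467e+10 · 1.5726 ≈ 1.017e+11 m = 101.7 Gm.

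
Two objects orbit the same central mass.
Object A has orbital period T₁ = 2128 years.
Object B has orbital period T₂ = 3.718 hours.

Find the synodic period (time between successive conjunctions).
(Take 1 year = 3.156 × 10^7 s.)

Convert to SI: T₁ = 2128 years = 6.71597e+10 s; T₂ = 3.718 hours = 13384.8 s.
T_syn = |T₁ · T₂ / (T₁ − T₂)|.
T_syn = |6.71597e+10 · 13384.8 / (6.71597e+10 − 13384.8)| s ≈ 1.338e+04 s = 3.718 hours.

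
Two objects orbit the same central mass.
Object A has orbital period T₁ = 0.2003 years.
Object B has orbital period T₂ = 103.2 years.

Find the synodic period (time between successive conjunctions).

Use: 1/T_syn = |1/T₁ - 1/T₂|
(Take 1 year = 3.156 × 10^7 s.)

Convert to SI: T₁ = 0.2003 years = 6.32147e+06 s; T₂ = 103.2 years = 3.25699e+09 s.
T_syn = |T₁ · T₂ / (T₁ − T₂)|.
T_syn = |6.32147e+06 · 3.25699e+09 / (6.32147e+06 − 3.25699e+09)| s ≈ 6.334e+06 s = 0.2007 years.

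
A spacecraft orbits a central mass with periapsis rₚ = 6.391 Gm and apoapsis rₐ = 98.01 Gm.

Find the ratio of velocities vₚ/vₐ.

Convert to SI: rₚ = 6.391 Gm = 6.391e+09 m; rₐ = 98.01 Gm = 9.801e+10 m.
Conservation of angular momentum gives rₚvₚ = rₐvₐ, so vₚ/vₐ = rₐ/rₚ.
vₚ/vₐ = 9.801e+10 / 6.391e+09 ≈ 15.34.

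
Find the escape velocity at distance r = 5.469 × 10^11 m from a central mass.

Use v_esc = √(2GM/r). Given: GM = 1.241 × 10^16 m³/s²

Escape velocity comes from setting total energy to zero: ½v² − GM/r = 0 ⇒ v_esc = √(2GM / r).
v_esc = √(2 · 1.241e+16 / 5.469e+11) m/s ≈ 213 m/s = 213 m/s.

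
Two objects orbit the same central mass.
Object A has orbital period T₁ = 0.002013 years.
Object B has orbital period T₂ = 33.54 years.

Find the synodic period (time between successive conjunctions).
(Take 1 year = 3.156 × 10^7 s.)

Convert to SI: T₁ = 0.002013 years = 63530.3 s; T₂ = 33.54 years = 1.05852e+09 s.
T_syn = |T₁ · T₂ / (T₁ − T₂)|.
T_syn = |63530.3 · 1.05852e+09 / (63530.3 − 1.05852e+09)| s ≈ 6.353e+04 s = 0.002013 years.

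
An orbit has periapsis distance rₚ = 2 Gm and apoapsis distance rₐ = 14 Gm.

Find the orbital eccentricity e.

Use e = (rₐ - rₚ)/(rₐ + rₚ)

Convert to SI: rₚ = 2 Gm = 2e+09 m; rₐ = 14 Gm = 1.4e+10 m.
e = (rₐ − rₚ) / (rₐ + rₚ).
e = (1.4e+10 − 2e+09) / (1.4e+10 + 2e+09) = 1.2e+10 / 1.6e+10 ≈ 0.75.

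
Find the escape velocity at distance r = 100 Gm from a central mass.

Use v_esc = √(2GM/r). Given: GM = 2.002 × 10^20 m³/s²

Convert to SI: r = 100 Gm = 1e+11 m.
Escape velocity comes from setting total energy to zero: ½v² − GM/r = 0 ⇒ v_esc = √(2GM / r).
v_esc = √(2 · 2.002e+20 / 1e+11) m/s ≈ 6.328e+04 m/s = 63.28 km/s.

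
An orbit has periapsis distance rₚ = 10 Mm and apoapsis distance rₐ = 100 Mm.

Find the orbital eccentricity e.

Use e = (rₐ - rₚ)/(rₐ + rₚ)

Convert to SI: rₚ = 10 Mm = 1e+07 m; rₐ = 100 Mm = 1e+08 m.
e = (rₐ − rₚ) / (rₐ + rₚ).
e = (1e+08 − 1e+07) / (1e+08 + 1e+07) = 9e+07 / 1.1e+08 ≈ 0.8182.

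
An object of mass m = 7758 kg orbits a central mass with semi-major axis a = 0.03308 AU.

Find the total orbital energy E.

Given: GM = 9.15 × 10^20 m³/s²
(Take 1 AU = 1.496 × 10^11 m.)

Convert to SI: a = 0.03308 AU = 4.94877e+09 m.
E = −GMm / (2a).
E = −9.15e+20 · 7758 / (2 · 4.94877e+09) J ≈ -7.172e+14 J = -717.2 TJ.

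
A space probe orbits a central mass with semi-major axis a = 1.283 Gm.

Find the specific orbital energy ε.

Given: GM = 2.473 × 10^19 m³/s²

Convert to SI: a = 1.283 Gm = 1.283e+09 m.
ε = −GM / (2a).
ε = −2.473e+19 / (2 · 1.283e+09) J/kg ≈ -9.638e+09 J/kg = -9.638 GJ/kg.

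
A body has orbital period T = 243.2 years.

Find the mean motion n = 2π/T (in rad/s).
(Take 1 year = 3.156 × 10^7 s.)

Convert to SI: T = 243.2 years = 7.67539e+09 s.
n = 2π / T.
n = 2π / 7.67539e+09 s ≈ 8.186e-10 rad/s.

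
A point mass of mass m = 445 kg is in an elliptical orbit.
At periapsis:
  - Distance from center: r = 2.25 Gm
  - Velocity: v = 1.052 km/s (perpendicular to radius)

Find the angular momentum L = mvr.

Convert to SI: r = 2.25 Gm = 2.25e+09 m; v = 1.052 km/s = 1052 m/s.
Since v is perpendicular to r, L = m · v · r.
L = 445 · 1052 · 2.25e+09 kg·m²/s ≈ 1.053e+15 kg·m²/s.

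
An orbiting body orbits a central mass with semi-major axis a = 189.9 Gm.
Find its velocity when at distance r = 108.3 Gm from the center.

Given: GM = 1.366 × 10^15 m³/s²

Convert to SI: a = 189.9 Gm = 1.899e+11 m; r = 108.3 Gm = 1.083e+11 m.
Vis-viva: v = √(GM · (2/r − 1/a)).
2/r − 1/a = 2/1.083e+11 − 1/1.899e+11 = 1.32013e-11 m⁻¹.
v = √(1.366e+15 · 1.32013e-11) m/s ≈ 134.3 m/s = 134.3 m/s.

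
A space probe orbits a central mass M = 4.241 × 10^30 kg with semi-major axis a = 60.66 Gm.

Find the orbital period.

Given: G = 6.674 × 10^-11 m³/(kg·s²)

Convert to SI: a = 60.66 Gm = 6.066e+10 m.
GM = G · M = 6.674e-11 · 4.241e+30 = 2.83044e+20 m³/s².
Kepler's third law: T = 2π √(a³ / GM).
Substituting a = 6.066e+10 m and GM = 2.83044e+20 m³/s²:
T = 2π √((6.066e+10)³ / 2.83044e+20) s
T ≈ 5.58e+06 s = 64.58 days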